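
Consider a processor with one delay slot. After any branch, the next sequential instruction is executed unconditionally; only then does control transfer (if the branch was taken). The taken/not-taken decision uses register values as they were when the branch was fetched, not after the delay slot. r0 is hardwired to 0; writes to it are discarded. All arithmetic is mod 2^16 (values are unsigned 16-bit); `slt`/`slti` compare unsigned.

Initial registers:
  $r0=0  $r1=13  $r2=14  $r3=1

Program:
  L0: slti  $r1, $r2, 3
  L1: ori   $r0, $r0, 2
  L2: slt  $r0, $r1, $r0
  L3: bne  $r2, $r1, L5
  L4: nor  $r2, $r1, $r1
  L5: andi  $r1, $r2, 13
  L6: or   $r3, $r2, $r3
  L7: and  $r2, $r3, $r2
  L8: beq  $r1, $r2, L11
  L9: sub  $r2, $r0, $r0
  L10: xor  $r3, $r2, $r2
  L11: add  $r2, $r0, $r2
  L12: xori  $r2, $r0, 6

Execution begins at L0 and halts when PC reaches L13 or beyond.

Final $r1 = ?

13

  step pc=0: slti  $r1, $r2, 3  regs=(0,0,14,1)
  step pc=1: ori   $r0, $r0, 2  regs=(0,0,14,1)
  step pc=2: slt  $r0, $r1, $r0  regs=(0,0,14,1)
  step pc=3: bne  $r2, $r1, L5  cond=T  regs=(0,0,14,1)
  step pc=4: nor  $r2, $r1, $r1  regs=(0,0,65535,1)
  step pc=5: andi  $r1, $r2, 13  regs=(0,13,65535,1)
  step pc=6: or   $r3, $r2, $r3  regs=(0,13,65535,65535)
  step pc=7: and  $r2, $r3, $r2  regs=(0,13,65535,65535)
  step pc=8: beq  $r1, $r2, L11  cond=F  regs=(0,13,65535,65535)
  step pc=9: sub  $r2, $r0, $r0  regs=(0,13,0,65535)
  step pc=10: xor  $r3, $r2, $r2  regs=(0,13,0,0)
  step pc=11: add  $r2, $r0, $r2  regs=(0,13,0,0)
  step pc=12: xori  $r2, $r0, 6  regs=(0,13,6,0)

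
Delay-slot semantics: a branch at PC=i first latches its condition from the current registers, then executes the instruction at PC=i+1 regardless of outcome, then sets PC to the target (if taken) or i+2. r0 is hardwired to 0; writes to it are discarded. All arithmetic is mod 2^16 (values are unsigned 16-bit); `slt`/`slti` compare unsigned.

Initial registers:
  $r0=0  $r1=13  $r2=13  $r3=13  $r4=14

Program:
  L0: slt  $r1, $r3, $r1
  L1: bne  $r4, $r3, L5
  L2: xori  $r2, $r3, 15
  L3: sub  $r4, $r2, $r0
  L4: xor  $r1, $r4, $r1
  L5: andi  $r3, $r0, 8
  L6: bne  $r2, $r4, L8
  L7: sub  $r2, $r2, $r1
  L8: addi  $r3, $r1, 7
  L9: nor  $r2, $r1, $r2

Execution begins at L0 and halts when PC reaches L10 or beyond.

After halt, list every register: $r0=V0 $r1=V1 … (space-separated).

#0 slt  $r1, $r3, $r1 ; 0/0/13/13/14
#1 bne  $r4, $r3, L5 ; 0/0/13/13/14 ; →target
#2 xori  $r2, $r3, 15 ; 0/0/2/13/14
#5 andi  $r3, $r0, 8 ; 0/0/2/0/14
#6 bne  $r2, $r4, L8 ; 0/0/2/0/14 ; →target
#7 sub  $r2, $r2, $r1 ; 0/0/2/0/14
#8 addi  $r3, $r1, 7 ; 0/0/2/7/14
#9 nor  $r2, $r1, $r2 ; 0/0/65533/7/14

$r0=0 $r1=0 $r2=65533 $r3=7 $r4=14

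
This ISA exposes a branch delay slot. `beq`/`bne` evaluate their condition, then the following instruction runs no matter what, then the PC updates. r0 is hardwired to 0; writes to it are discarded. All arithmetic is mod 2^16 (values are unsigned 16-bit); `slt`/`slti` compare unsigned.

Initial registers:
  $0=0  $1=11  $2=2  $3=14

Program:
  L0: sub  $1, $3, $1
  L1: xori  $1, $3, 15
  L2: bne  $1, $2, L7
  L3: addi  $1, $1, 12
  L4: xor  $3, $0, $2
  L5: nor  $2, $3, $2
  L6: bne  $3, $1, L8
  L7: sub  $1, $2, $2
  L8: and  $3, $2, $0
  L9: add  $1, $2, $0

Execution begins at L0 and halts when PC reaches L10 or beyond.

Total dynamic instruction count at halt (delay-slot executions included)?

7

PC=0  sub  $1, $3, $1        | $0=0 $1=3 $2=2 $3=14
PC=1  xori  $1, $3, 15       | $0=0 $1=1 $2=2 $3=14
PC=2  bne  $1, $2, L7        | $0=0 $1=1 $2=2 $3=14  [TAKEN]
PC=3  addi  $1, $1, 12       | $0=0 $1=13 $2=2 $3=14
PC=7  sub  $1, $2, $2        | $0=0 $1=0 $2=2 $3=14
PC=8  and  $3, $2, $0        | $0=0 $1=0 $2=2 $3=0
PC=9  add  $1, $2, $0        | $0=0 $1=2 $2=2 $3=0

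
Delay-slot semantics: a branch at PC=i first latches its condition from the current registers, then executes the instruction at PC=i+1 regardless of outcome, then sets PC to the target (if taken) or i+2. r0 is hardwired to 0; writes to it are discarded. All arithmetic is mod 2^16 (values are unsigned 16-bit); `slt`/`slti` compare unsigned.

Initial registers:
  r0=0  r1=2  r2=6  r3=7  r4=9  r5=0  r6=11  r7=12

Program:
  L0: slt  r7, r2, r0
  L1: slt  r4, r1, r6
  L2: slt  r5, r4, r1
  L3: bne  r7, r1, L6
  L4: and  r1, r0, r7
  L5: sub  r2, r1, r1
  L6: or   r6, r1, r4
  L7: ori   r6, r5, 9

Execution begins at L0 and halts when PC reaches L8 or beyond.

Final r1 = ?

0

[0] slt  r7, r2, r0  →  {r0:0, r1:2, r2:6, r3:7, r4:9, r5:0, r6:11, r7:0}
[1] slt  r4, r1, r6  →  {r0:0, r1:2, r2:6, r3:7, r4:1, r5:0, r6:11, r7:0}
[2] slt  r5, r4, r1  →  {r0:0, r1:2, r2:6, r3:7, r4:1, r5:1, r6:11, r7:0}
[3] bne  r7, r1, L6  →  {r0:0, r1:2, r2:6, r3:7, r4:1, r5:1, r6:11, r7:0}  ⟨branch taken⟩
[4] and  r1, r0, r7  →  {r0:0, r1:0, r2:6, r3:7, r4:1, r5:1, r6:11, r7:0}
[6] or   r6, r1, r4  →  {r0:0, r1:0, r2:6, r3:7, r4:1, r5:1, r6:1, r7:0}
[7] ori   r6, r5, 9  →  {r0:0, r1:0, r2:6, r3:7, r4:1, r5:1, r6:9, r7:0}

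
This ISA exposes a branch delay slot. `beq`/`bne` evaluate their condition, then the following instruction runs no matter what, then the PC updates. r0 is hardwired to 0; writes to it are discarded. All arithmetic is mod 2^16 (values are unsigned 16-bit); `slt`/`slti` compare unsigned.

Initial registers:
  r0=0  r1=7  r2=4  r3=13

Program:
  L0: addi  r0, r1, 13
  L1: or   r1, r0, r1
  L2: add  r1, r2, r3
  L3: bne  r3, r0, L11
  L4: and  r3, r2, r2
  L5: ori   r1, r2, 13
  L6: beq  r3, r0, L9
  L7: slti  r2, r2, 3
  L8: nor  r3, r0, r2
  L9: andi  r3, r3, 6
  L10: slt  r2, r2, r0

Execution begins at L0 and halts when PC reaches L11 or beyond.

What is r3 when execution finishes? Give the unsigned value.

  step pc=0: addi  r0, r1, 13  regs=(0,7,4,13)
  step pc=1: or   r1, r0, r1  regs=(0,7,4,13)
  step pc=2: add  r1, r2, r3  regs=(0,17,4,13)
  step pc=3: bne  r3, r0, L11  cond=T  regs=(0,17,4,13)
  step pc=4: and  r3, r2, r2  regs=(0,17,4,4)

4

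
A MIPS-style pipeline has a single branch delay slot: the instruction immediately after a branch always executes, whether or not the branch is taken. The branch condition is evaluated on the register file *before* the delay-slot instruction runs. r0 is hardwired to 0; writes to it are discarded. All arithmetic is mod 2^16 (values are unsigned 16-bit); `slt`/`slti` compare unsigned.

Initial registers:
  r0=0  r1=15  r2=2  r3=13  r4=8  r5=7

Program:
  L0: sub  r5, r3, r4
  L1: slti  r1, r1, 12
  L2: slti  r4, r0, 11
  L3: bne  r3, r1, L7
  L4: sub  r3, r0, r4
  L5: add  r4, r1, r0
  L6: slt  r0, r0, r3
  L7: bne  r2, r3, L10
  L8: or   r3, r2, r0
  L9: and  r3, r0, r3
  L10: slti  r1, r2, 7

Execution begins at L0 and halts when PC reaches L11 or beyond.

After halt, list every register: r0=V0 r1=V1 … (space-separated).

PC=0  sub  r5, r3, r4        | r0=0 r1=15 r2=2 r3=13 r4=8 r5=5
PC=1  slti  r1, r1, 12       | r0=0 r1=0 r2=2 r3=13 r4=8 r5=5
PC=2  slti  r4, r0, 11       | r0=0 r1=0 r2=2 r3=13 r4=1 r5=5
PC=3  bne  r3, r1, L7        | r0=0 r1=0 r2=2 r3=13 r4=1 r5=5  [TAKEN]
PC=4  sub  r3, r0, r4        | r0=0 r1=0 r2=2 r3=65535 r4=1 r5=5
PC=7  bne  r2, r3, L10       | r0=0 r1=0 r2=2 r3=65535 r4=1 r5=5  [TAKEN]
PC=8  or   r3, r2, r0        | r0=0 r1=0 r2=2 r3=2 r4=1 r5=5
PC=10 slti  r1, r2, 7        | r0=0 r1=1 r2=2 r3=2 r4=1 r5=5

r0=0 r1=1 r2=2 r3=2 r4=1 r5=5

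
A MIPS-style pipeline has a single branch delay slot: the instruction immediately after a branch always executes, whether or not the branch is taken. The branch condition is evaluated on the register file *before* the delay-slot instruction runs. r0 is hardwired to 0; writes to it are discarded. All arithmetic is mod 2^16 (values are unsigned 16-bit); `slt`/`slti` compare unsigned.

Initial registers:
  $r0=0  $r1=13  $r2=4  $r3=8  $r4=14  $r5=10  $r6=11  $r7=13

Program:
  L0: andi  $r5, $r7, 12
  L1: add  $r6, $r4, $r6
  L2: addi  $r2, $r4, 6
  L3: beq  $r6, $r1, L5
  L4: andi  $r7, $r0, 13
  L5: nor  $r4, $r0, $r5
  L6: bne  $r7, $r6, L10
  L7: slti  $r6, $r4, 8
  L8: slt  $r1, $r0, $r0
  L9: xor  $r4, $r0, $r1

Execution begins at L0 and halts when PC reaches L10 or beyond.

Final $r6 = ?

PC=0  andi  $r5, $r7, 12     | $r0=0 $r1=13 $r2=4 $r3=8 $r4=14 $r5=12 $r6=11 $r7=13
PC=1  add  $r6, $r4, $r6     | $r0=0 $r1=13 $r2=4 $r3=8 $r4=14 $r5=12 $r6=25 $r7=13
PC=2  addi  $r2, $r4, 6      | $r0=0 $r1=13 $r2=20 $r3=8 $r4=14 $r5=12 $r6=25 $r7=13
PC=3  beq  $r6, $r1, L5      | $r0=0 $r1=13 $r2=20 $r3=8 $r4=14 $r5=12 $r6=25 $r7=13  [not taken]
PC=4  andi  $r7, $r0, 13     | $r0=0 $r1=13 $r2=20 $r3=8 $r4=14 $r5=12 $r6=25 $r7=0
PC=5  nor  $r4, $r0, $r5     | $r0=0 $r1=13 $r2=20 $r3=8 $r4=65523 $r5=12 $r6=25 $r7=0
PC=6  bne  $r7, $r6, L10     | $r0=0 $r1=13 $r2=20 $r3=8 $r4=65523 $r5=12 $r6=25 $r7=0  [TAKEN]
PC=7  slti  $r6, $r4, 8      | $r0=0 $r1=13 $r2=20 $r3=8 $r4=65523 $r5=12 $r6=0 $r7=0

0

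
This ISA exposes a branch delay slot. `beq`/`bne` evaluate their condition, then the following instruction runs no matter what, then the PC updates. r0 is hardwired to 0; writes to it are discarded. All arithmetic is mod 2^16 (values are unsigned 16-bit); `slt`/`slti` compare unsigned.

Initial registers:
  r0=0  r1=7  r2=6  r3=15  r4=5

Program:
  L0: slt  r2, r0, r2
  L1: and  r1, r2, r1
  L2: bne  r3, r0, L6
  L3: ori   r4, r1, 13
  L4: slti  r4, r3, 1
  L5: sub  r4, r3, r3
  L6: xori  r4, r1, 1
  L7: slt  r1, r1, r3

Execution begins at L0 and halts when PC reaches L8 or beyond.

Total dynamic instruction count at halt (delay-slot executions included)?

#0 slt  r2, r0, r2 ; 0/7/1/15/5
#1 and  r1, r2, r1 ; 0/1/1/15/5
#2 bne  r3, r0, L6 ; 0/1/1/15/5 ; →target
#3 ori   r4, r1, 13 ; 0/1/1/15/13
#6 xori  r4, r1, 1 ; 0/1/1/15/0
#7 slt  r1, r1, r3 ; 0/1/1/15/0

6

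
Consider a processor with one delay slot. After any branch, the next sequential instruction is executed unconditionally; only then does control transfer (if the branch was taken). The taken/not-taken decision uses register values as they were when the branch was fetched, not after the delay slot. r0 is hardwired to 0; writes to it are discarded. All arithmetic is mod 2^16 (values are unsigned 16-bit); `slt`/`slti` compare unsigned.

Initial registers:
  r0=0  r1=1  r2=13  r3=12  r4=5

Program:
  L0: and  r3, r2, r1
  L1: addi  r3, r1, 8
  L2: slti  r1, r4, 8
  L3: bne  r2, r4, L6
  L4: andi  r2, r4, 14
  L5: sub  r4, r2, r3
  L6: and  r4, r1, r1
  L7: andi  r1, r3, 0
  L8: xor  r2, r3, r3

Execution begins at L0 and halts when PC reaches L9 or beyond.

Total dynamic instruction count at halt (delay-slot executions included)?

  step pc=0: and  r3, r2, r1  regs=(0,1,13,1,5)
  step pc=1: addi  r3, r1, 8  regs=(0,1,13,9,5)
  step pc=2: slti  r1, r4, 8  regs=(0,1,13,9,5)
  step pc=3: bne  r2, r4, L6  cond=T  regs=(0,1,13,9,5)
  step pc=4: andi  r2, r4, 14  regs=(0,1,4,9,5)
  step pc=6: and  r4, r1, r1  regs=(0,1,4,9,1)
  step pc=7: andi  r1, r3, 0  regs=(0,0,4,9,1)
  step pc=8: xor  r2, r3, r3  regs=(0,0,0,9,1)

8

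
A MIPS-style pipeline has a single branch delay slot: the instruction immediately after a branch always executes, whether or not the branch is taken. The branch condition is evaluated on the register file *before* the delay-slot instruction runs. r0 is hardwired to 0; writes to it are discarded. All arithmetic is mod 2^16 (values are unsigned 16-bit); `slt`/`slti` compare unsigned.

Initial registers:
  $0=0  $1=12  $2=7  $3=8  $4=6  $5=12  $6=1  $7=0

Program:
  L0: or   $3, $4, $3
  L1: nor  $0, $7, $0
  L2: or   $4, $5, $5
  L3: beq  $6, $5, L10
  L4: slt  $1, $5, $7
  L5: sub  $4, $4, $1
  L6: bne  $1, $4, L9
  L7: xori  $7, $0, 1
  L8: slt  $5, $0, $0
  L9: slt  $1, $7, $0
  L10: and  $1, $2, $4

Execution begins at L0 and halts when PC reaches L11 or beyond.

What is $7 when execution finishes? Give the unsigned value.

1

#0 or   $3, $4, $3 ; 0/12/7/14/6/12/1/0
#1 nor  $0, $7, $0 ; 0/12/7/14/6/12/1/0
#2 or   $4, $5, $5 ; 0/12/7/14/12/12/1/0
#3 beq  $6, $5, L10 ; 0/12/7/14/12/12/1/0 ; →fallthru
#4 slt  $1, $5, $7 ; 0/0/7/14/12/12/1/0
#5 sub  $4, $4, $1 ; 0/0/7/14/12/12/1/0
#6 bne  $1, $4, L9 ; 0/0/7/14/12/12/1/0 ; →target
#7 xori  $7, $0, 1 ; 0/0/7/14/12/12/1/1
#9 slt  $1, $7, $0 ; 0/0/7/14/12/12/1/1
#10 and  $1, $2, $4 ; 0/4/7/14/12/12/1/1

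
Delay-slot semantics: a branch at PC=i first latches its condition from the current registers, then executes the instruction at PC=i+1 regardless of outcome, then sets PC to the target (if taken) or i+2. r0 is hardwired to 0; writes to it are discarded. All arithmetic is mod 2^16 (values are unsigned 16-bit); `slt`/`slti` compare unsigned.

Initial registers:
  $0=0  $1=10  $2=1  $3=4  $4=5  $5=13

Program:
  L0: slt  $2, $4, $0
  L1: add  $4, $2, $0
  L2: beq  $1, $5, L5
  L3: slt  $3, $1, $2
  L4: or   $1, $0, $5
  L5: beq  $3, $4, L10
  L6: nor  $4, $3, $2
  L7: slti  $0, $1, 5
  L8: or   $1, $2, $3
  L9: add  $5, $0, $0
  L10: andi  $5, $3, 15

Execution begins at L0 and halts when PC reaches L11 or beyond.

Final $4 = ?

PC=0  slt  $2, $4, $0        | $0=0 $1=10 $2=0 $3=4 $4=5 $5=13
PC=1  add  $4, $2, $0        | $0=0 $1=10 $2=0 $3=4 $4=0 $5=13
PC=2  beq  $1, $5, L5        | $0=0 $1=10 $2=0 $3=4 $4=0 $5=13  [not taken]
PC=3  slt  $3, $1, $2        | $0=0 $1=10 $2=0 $3=0 $4=0 $5=13
PC=4  or   $1, $0, $5        | $0=0 $1=13 $2=0 $3=0 $4=0 $5=13
PC=5  beq  $3, $4, L10       | $0=0 $1=13 $2=0 $3=0 $4=0 $5=13  [TAKEN]
PC=6  nor  $4, $3, $2        | $0=0 $1=13 $2=0 $3=0 $4=65535 $5=13
PC=10 andi  $5, $3, 15       | $0=0 $1=13 $2=0 $3=0 $4=65535 $5=0

65535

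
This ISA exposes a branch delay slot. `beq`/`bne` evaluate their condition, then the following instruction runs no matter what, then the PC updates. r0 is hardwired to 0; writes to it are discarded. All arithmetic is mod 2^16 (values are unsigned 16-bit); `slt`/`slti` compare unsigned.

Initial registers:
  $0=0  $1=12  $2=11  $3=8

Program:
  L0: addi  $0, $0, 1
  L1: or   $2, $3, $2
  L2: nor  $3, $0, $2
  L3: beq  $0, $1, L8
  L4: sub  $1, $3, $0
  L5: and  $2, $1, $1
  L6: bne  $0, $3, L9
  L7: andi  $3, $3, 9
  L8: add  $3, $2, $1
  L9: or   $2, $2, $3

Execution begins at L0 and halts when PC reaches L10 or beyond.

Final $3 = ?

0

[0] addi  $0, $0, 1  →  {$0:0, $1:12, $2:11, $3:8}
[1] or   $2, $3, $2  →  {$0:0, $1:12, $2:11, $3:8}
[2] nor  $3, $0, $2  →  {$0:0, $1:12, $2:11, $3:65524}
[3] beq  $0, $1, L8  →  {$0:0, $1:12, $2:11, $3:65524}  ⟨branch fallthrough⟩
[4] sub  $1, $3, $0  →  {$0:0, $1:65524, $2:11, $3:65524}
[5] and  $2, $1, $1  →  {$0:0, $1:65524, $2:65524, $3:65524}
[6] bne  $0, $3, L9  →  {$0:0, $1:65524, $2:65524, $3:65524}  ⟨branch taken⟩
[7] andi  $3, $3, 9  →  {$0:0, $1:65524, $2:65524, $3:0}
[9] or   $2, $2, $3  →  {$0:0, $1:65524, $2:65524, $3:0}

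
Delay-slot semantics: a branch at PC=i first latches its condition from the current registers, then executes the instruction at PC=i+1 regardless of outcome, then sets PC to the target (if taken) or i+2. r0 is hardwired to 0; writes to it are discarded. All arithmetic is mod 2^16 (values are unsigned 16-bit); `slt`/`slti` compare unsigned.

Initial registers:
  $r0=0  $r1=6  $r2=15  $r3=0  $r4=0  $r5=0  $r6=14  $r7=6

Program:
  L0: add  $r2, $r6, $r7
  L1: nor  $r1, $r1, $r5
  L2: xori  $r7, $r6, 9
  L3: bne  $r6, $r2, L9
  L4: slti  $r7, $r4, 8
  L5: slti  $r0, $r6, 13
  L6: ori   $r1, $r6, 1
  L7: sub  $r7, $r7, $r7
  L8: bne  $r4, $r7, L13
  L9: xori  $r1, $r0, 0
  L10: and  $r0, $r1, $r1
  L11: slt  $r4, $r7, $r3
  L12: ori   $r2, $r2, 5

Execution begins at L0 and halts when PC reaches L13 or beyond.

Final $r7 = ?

[0] add  $r2, $r6, $r7  →  {$r0:0, $r1:6, $r2:20, $r3:0, $r4:0, $r5:0, $r6:14, $r7:6}
[1] nor  $r1, $r1, $r5  →  {$r0:0, $r1:65529, $r2:20, $r3:0, $r4:0, $r5:0, $r6:14, $r7:6}
[2] xori  $r7, $r6, 9  →  {$r0:0, $r1:65529, $r2:20, $r3:0, $r4:0, $r5:0, $r6:14, $r7:7}
[3] bne  $r6, $r2, L9  →  {$r0:0, $r1:65529, $r2:20, $r3:0, $r4:0, $r5:0, $r6:14, $r7:7}  ⟨branch taken⟩
[4] slti  $r7, $r4, 8  →  {$r0:0, $r1:65529, $r2:20, $r3:0, $r4:0, $r5:0, $r6:14, $r7:1}
[9] xori  $r1, $r0, 0  →  {$r0:0, $r1:0, $r2:20, $r3:0, $r4:0, $r5:0, $r6:14, $r7:1}
[10] and  $r0, $r1, $r1  →  {$r0:0, $r1:0, $r2:20, $r3:0, $r4:0, $r5:0, $r6:14, $r7:1}
[11] slt  $r4, $r7, $r3  →  {$r0:0, $r1:0, $r2:20, $r3:0, $r4:0, $r5:0, $r6:14, $r7:1}
[12] ori   $r2, $r2, 5  →  {$r0:0, $r1:0, $r2:21, $r3:0, $r4:0, $r5:0, $r6:14, $r7:1}

1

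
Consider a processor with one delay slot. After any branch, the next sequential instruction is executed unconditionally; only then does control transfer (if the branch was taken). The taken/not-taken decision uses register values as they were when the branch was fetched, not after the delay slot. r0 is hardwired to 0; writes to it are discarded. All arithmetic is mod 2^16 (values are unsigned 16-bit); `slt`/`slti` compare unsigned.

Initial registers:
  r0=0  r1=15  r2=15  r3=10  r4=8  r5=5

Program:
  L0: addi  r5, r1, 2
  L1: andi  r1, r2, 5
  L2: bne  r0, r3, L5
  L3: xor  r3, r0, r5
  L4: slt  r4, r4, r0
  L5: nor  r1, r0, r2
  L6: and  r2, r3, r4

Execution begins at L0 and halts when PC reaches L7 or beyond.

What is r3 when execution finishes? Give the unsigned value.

PC=0  addi  r5, r1, 2        | r0=0 r1=15 r2=15 r3=10 r4=8 r5=17
PC=1  andi  r1, r2, 5        | r0=0 r1=5 r2=15 r3=10 r4=8 r5=17
PC=2  bne  r0, r3, L5        | r0=0 r1=5 r2=15 r3=10 r4=8 r5=17  [TAKEN]
PC=3  xor  r3, r0, r5        | r0=0 r1=5 r2=15 r3=17 r4=8 r5=17
PC=5  nor  r1, r0, r2        | r0=0 r1=65520 r2=15 r3=17 r4=8 r5=17
PC=6  and  r2, r3, r4        | r0=0 r1=65520 r2=0 r3=17 r4=8 r5=17

17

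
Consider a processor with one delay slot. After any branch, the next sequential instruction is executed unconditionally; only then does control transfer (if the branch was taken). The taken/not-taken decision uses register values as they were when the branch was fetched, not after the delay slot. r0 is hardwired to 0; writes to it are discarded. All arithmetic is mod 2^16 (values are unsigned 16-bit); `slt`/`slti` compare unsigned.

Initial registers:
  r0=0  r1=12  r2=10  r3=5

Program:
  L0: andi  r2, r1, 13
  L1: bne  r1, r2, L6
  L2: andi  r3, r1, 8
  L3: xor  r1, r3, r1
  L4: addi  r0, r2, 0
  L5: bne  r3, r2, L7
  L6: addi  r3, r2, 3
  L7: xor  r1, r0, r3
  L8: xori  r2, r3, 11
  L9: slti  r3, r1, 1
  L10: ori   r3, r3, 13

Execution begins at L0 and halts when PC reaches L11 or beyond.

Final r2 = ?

4

  step pc=0: andi  r2, r1, 13  regs=(0,12,12,5)
  step pc=1: bne  r1, r2, L6  cond=F  regs=(0,12,12,5)
  step pc=2: andi  r3, r1, 8  regs=(0,12,12,8)
  step pc=3: xor  r1, r3, r1  regs=(0,4,12,8)
  step pc=4: addi  r0, r2, 0  regs=(0,4,12,8)
  step pc=5: bne  r3, r2, L7  cond=T  regs=(0,4,12,8)
  step pc=6: addi  r3, r2, 3  regs=(0,4,12,15)
  step pc=7: xor  r1, r0, r3  regs=(0,15,12,15)
  step pc=8: xori  r2, r3, 11  regs=(0,15,4,15)
  step pc=9: slti  r3, r1, 1  regs=(0,15,4,0)
  step pc=10: ori   r3, r3, 13  regs=(0,15,4,13)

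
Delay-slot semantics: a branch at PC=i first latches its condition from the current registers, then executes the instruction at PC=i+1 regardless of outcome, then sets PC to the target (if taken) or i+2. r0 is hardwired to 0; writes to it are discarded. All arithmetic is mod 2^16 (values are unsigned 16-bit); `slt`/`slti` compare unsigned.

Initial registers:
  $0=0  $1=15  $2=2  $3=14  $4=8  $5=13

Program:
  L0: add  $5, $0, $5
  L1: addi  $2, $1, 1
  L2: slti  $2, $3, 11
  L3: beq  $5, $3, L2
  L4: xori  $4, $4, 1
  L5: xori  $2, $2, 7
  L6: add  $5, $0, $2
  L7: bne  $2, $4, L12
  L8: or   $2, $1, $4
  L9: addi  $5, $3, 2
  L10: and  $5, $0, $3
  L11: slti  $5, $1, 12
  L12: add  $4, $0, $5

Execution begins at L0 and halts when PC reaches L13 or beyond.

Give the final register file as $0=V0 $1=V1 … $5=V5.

PC=0  add  $5, $0, $5        | $0=0 $1=15 $2=2 $3=14 $4=8 $5=13
PC=1  addi  $2, $1, 1        | $0=0 $1=15 $2=16 $3=14 $4=8 $5=13
PC=2  slti  $2, $3, 11       | $0=0 $1=15 $2=0 $3=14 $4=8 $5=13
PC=3  beq  $5, $3, L2        | $0=0 $1=15 $2=0 $3=14 $4=8 $5=13  [not taken]
PC=4  xori  $4, $4, 1        | $0=0 $1=15 $2=0 $3=14 $4=9 $5=13
PC=5  xori  $2, $2, 7        | $0=0 $1=15 $2=7 $3=14 $4=9 $5=13
PC=6  add  $5, $0, $2        | $0=0 $1=15 $2=7 $3=14 $4=9 $5=7
PC=7  bne  $2, $4, L12       | $0=0 $1=15 $2=7 $3=14 $4=9 $5=7  [TAKEN]
PC=8  or   $2, $1, $4        | $0=0 $1=15 $2=15 $3=14 $4=9 $5=7
PC=12 add  $4, $0, $5        | $0=0 $1=15 $2=15 $3=14 $4=7 $5=7

$0=0 $1=15 $2=15 $3=14 $4=7 $5=7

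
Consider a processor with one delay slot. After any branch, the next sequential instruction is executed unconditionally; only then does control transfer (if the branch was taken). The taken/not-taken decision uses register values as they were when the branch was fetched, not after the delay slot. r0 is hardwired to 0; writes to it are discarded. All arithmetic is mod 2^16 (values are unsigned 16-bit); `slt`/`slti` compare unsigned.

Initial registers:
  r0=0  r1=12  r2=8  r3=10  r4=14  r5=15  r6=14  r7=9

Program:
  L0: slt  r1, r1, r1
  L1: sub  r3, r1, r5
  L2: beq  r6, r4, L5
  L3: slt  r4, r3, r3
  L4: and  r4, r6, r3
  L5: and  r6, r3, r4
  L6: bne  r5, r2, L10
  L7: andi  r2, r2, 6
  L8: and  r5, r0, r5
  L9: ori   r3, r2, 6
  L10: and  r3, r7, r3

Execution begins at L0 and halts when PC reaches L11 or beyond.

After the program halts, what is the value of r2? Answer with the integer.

0

#0 slt  r1, r1, r1 ; 0/0/8/10/14/15/14/9
#1 sub  r3, r1, r5 ; 0/0/8/65521/14/15/14/9
#2 beq  r6, r4, L5 ; 0/0/8/65521/14/15/14/9 ; →target
#3 slt  r4, r3, r3 ; 0/0/8/65521/0/15/14/9
#5 and  r6, r3, r4 ; 0/0/8/65521/0/15/0/9
#6 bne  r5, r2, L10 ; 0/0/8/65521/0/15/0/9 ; →target
#7 andi  r2, r2, 6 ; 0/0/0/65521/0/15/0/9
#10 and  r3, r7, r3 ; 0/0/0/1/0/15/0/9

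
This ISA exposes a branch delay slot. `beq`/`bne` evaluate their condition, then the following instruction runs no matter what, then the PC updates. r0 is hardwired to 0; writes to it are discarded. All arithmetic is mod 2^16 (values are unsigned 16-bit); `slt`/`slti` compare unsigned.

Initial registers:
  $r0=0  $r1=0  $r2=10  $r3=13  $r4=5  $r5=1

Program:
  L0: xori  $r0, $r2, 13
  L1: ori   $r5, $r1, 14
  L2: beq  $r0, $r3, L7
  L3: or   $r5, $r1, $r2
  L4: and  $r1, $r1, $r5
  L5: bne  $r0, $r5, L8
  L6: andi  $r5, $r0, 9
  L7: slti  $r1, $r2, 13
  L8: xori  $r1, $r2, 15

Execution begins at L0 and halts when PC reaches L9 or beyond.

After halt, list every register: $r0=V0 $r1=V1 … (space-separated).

PC=0  xori  $r0, $r2, 13     | $r0=0 $r1=0 $r2=10 $r3=13 $r4=5 $r5=1
PC=1  ori   $r5, $r1, 14     | $r0=0 $r1=0 $r2=10 $r3=13 $r4=5 $r5=14
PC=2  beq  $r0, $r3, L7      | $r0=0 $r1=0 $r2=10 $r3=13 $r4=5 $r5=14  [not taken]
PC=3  or   $r5, $r1, $r2     | $r0=0 $r1=0 $r2=10 $r3=13 $r4=5 $r5=10
PC=4  and  $r1, $r1, $r5     | $r0=0 $r1=0 $r2=10 $r3=13 $r4=5 $r5=10
PC=5  bne  $r0, $r5, L8      | $r0=0 $r1=0 $r2=10 $r3=13 $r4=5 $r5=10  [TAKEN]
PC=6  andi  $r5, $r0, 9      | $r0=0 $r1=0 $r2=10 $r3=13 $r4=5 $r5=0
PC=8  xori  $r1, $r2, 15     | $r0=0 $r1=5 $r2=10 $r3=13 $r4=5 $r5=0

$r0=0 $r1=5 $r2=10 $r3=13 $r4=5 $r5=0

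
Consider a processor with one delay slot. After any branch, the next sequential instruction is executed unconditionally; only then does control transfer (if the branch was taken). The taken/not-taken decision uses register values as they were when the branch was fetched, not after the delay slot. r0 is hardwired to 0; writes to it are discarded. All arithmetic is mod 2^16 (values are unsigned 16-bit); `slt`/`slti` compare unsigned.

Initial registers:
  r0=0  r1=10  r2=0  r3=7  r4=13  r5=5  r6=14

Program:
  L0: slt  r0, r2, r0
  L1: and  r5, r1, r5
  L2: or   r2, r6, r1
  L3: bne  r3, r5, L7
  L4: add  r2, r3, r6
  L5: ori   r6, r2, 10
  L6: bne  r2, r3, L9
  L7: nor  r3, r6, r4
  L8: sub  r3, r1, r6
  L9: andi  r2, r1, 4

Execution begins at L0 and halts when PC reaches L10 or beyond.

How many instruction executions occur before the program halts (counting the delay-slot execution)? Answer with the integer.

PC=0  slt  r0, r2, r0        | r0=0 r1=10 r2=0 r3=7 r4=13 r5=5 r6=14
PC=1  and  r5, r1, r5        | r0=0 r1=10 r2=0 r3=7 r4=13 r5=0 r6=14
PC=2  or   r2, r6, r1        | r0=0 r1=10 r2=14 r3=7 r4=13 r5=0 r6=14
PC=3  bne  r3, r5, L7        | r0=0 r1=10 r2=14 r3=7 r4=13 r5=0 r6=14  [TAKEN]
PC=4  add  r2, r3, r6        | r0=0 r1=10 r2=21 r3=7 r4=13 r5=0 r6=14
PC=7  nor  r3, r6, r4        | r0=0 r1=10 r2=21 r3=65520 r4=13 r5=0 r6=14
PC=8  sub  r3, r1, r6        | r0=0 r1=10 r2=21 r3=65532 r4=13 r5=0 r6=14
PC=9  andi  r2, r1, 4        | r0=0 r1=10 r2=0 r3=65532 r4=13 r5=0 r6=14

8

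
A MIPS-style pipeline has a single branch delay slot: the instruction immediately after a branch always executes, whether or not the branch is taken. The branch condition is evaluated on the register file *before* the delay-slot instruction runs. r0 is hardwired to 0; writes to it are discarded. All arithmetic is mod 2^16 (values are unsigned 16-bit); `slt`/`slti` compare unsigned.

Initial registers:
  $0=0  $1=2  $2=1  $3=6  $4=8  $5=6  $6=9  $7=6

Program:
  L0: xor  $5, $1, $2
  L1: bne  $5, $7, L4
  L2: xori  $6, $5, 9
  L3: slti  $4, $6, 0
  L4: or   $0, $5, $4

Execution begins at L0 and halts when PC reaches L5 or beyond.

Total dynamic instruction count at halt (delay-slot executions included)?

PC=0  xor  $5, $1, $2        | $0=0 $1=2 $2=1 $3=6 $4=8 $5=3 $6=9 $7=6
PC=1  bne  $5, $7, L4        | $0=0 $1=2 $2=1 $3=6 $4=8 $5=3 $6=9 $7=6  [TAKEN]
PC=2  xori  $6, $5, 9        | $0=0 $1=2 $2=1 $3=6 $4=8 $5=3 $6=10 $7=6
PC=4  or   $0, $5, $4        | $0=0 $1=2 $2=1 $3=6 $4=8 $5=3 $6=10 $7=6

4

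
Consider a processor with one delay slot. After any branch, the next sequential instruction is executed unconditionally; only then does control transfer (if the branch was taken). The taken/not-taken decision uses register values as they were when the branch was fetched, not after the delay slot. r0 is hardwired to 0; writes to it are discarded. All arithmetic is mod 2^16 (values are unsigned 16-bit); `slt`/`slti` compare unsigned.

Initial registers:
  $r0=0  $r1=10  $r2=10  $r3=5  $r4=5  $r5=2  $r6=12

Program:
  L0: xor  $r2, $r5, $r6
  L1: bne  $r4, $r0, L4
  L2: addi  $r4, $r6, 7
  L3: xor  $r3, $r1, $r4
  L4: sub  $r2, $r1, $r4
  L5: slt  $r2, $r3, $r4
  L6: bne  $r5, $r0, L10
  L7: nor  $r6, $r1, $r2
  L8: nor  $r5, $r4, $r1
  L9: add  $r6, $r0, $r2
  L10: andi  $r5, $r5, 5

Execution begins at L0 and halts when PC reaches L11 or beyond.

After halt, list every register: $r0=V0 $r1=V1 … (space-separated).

$r0=0 $r1=10 $r2=1 $r3=5 $r4=19 $r5=0 $r6=65524

PC=0  xor  $r2, $r5, $r6     | $r0=0 $r1=10 $r2=14 $r3=5 $r4=5 $r5=2 $r6=12
PC=1  bne  $r4, $r0, L4      | $r0=0 $r1=10 $r2=14 $r3=5 $r4=5 $r5=2 $r6=12  [TAKEN]
PC=2  addi  $r4, $r6, 7      | $r0=0 $r1=10 $r2=14 $r3=5 $r4=19 $r5=2 $r6=12
PC=4  sub  $r2, $r1, $r4     | $r0=0 $r1=10 $r2=65527 $r3=5 $r4=19 $r5=2 $r6=12
PC=5  slt  $r2, $r3, $r4     | $r0=0 $r1=10 $r2=1 $r3=5 $r4=19 $r5=2 $r6=12
PC=6  bne  $r5, $r0, L10     | $r0=0 $r1=10 $r2=1 $r3=5 $r4=19 $r5=2 $r6=12  [TAKEN]
PC=7  nor  $r6, $r1, $r2     | $r0=0 $r1=10 $r2=1 $r3=5 $r4=19 $r5=2 $r6=65524
PC=10 andi  $r5, $r5, 5      | $r0=0 $r1=10 $r2=1 $r3=5 $r4=19 $r5=0 $r6=65524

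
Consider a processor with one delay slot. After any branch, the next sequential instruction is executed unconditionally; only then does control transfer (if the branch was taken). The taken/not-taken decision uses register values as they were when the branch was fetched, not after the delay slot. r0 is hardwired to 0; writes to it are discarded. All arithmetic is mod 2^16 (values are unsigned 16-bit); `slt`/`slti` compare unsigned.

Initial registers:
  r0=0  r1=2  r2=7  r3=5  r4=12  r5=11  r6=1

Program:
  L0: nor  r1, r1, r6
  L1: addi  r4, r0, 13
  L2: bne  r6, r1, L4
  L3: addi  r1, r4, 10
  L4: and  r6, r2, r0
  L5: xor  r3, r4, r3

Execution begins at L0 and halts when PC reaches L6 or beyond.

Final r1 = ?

23

[0] nor  r1, r1, r6  →  {r0:0, r1:65532, r2:7, r3:5, r4:12, r5:11, r6:1}
[1] addi  r4, r0, 13  →  {r0:0, r1:65532, r2:7, r3:5, r4:13, r5:11, r6:1}
[2] bne  r6, r1, L4  →  {r0:0, r1:65532, r2:7, r3:5, r4:13, r5:11, r6:1}  ⟨branch taken⟩
[3] addi  r1, r4, 10  →  {r0:0, r1:23, r2:7, r3:5, r4:13, r5:11, r6:1}
[4] and  r6, r2, r0  →  {r0:0, r1:23, r2:7, r3:5, r4:13, r5:11, r6:0}
[5] xor  r3, r4, r3  →  {r0:0, r1:23, r2:7, r3:8, r4:13, r5:11, r6:0}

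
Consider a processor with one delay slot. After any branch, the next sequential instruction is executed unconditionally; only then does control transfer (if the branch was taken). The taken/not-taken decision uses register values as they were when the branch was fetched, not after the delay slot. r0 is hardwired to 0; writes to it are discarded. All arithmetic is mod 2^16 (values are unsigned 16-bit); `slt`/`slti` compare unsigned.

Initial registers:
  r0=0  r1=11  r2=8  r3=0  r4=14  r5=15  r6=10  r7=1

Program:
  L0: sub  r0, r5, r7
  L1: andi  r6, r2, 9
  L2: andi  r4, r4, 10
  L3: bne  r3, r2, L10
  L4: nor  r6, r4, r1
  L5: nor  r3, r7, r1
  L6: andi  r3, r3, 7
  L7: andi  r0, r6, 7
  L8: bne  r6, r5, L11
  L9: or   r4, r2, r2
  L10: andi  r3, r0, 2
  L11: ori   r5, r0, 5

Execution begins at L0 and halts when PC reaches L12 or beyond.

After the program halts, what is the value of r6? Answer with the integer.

#0 sub  r0, r5, r7 ; 0/11/8/0/14/15/10/1
#1 andi  r6, r2, 9 ; 0/11/8/0/14/15/8/1
#2 andi  r4, r4, 10 ; 0/11/8/0/10/15/8/1
#3 bne  r3, r2, L10 ; 0/11/8/0/10/15/8/1 ; →target
#4 nor  r6, r4, r1 ; 0/11/8/0/10/15/65524/1
#10 andi  r3, r0, 2 ; 0/11/8/0/10/15/65524/1
#11 ori   r5, r0, 5 ; 0/11/8/0/10/5/65524/1

65524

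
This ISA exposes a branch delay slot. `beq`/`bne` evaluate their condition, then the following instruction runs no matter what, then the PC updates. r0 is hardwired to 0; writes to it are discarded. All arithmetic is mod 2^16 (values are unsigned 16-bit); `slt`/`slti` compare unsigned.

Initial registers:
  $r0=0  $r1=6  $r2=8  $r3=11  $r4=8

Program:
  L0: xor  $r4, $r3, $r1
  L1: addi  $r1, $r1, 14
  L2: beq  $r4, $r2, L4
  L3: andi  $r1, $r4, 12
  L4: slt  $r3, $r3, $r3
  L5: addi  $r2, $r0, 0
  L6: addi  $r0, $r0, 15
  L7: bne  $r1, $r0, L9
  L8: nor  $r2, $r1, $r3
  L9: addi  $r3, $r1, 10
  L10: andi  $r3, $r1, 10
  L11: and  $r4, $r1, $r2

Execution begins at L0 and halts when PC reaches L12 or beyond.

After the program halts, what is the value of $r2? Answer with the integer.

65523

#0 xor  $r4, $r3, $r1 ; 0/6/8/11/13
#1 addi  $r1, $r1, 14 ; 0/20/8/11/13
#2 beq  $r4, $r2, L4 ; 0/20/8/11/13 ; →fallthru
#3 andi  $r1, $r4, 12 ; 0/12/8/11/13
#4 slt  $r3, $r3, $r3 ; 0/12/8/0/13
#5 addi  $r2, $r0, 0 ; 0/12/0/0/13
#6 addi  $r0, $r0, 15 ; 0/12/0/0/13
#7 bne  $r1, $r0, L9 ; 0/12/0/0/13 ; →target
#8 nor  $r2, $r1, $r3 ; 0/12/65523/0/13
#9 addi  $r3, $r1, 10 ; 0/12/65523/22/13
#10 andi  $r3, $r1, 10 ; 0/12/65523/8/13
#11 and  $r4, $r1, $r2 ; 0/12/65523/8/0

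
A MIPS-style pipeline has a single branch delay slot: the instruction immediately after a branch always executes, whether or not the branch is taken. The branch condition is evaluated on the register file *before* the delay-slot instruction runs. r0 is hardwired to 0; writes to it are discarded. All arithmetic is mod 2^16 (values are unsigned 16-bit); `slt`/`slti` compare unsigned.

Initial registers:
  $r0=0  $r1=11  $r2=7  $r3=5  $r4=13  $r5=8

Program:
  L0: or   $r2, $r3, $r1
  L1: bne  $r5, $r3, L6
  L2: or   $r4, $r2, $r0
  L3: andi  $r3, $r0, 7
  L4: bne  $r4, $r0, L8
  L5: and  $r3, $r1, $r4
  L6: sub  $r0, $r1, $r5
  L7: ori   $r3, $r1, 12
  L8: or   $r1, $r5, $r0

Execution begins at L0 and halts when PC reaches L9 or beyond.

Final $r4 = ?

15

#0 or   $r2, $r3, $r1 ; 0/11/15/5/13/8
#1 bne  $r5, $r3, L6 ; 0/11/15/5/13/8 ; →target
#2 or   $r4, $r2, $r0 ; 0/11/15/5/15/8
#6 sub  $r0, $r1, $r5 ; 0/11/15/5/15/8
#7 ori   $r3, $r1, 12 ; 0/11/15/15/15/8
#8 or   $r1, $r5, $r0 ; 0/8/15/15/15/8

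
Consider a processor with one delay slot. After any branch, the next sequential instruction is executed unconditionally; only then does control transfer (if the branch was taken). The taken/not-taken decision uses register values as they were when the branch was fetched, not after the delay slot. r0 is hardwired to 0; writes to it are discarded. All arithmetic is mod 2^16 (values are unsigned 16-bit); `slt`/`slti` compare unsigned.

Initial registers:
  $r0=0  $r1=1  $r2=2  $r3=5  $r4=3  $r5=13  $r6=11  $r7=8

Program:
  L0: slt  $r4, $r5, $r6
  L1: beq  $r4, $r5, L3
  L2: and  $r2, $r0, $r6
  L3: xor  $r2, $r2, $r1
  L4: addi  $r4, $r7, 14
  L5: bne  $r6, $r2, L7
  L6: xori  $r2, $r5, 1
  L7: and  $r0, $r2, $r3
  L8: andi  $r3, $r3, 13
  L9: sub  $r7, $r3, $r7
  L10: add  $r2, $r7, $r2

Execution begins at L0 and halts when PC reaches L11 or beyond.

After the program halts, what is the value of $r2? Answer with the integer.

9

[0] slt  $r4, $r5, $r6  →  {$r0:0, $r1:1, $r2:2, $r3:5, $r4:0, $r5:13, $r6:11, $r7:8}
[1] beq  $r4, $r5, L3  →  {$r0:0, $r1:1, $r2:2, $r3:5, $r4:0, $r5:13, $r6:11, $r7:8}  ⟨branch fallthrough⟩
[2] and  $r2, $r0, $r6  →  {$r0:0, $r1:1, $r2:0, $r3:5, $r4:0, $r5:13, $r6:11, $r7:8}
[3] xor  $r2, $r2, $r1  →  {$r0:0, $r1:1, $r2:1, $r3:5, $r4:0, $r5:13, $r6:11, $r7:8}
[4] addi  $r4, $r7, 14  →  {$r0:0, $r1:1, $r2:1, $r3:5, $r4:22, $r5:13, $r6:11, $r7:8}
[5] bne  $r6, $r2, L7  →  {$r0:0, $r1:1, $r2:1, $r3:5, $r4:22, $r5:13, $r6:11, $r7:8}  ⟨branch taken⟩
[6] xori  $r2, $r5, 1  →  {$r0:0, $r1:1, $r2:12, $r3:5, $r4:22, $r5:13, $r6:11, $r7:8}
[7] and  $r0, $r2, $r3  →  {$r0:0, $r1:1, $r2:12, $r3:5, $r4:22, $r5:13, $r6:11, $r7:8}
[8] andi  $r3, $r3, 13  →  {$r0:0, $r1:1, $r2:12, $r3:5, $r4:22, $r5:13, $r6:11, $r7:8}
[9] sub  $r7, $r3, $r7  →  {$r0:0, $r1:1, $r2:12, $r3:5, $r4:22, $r5:13, $r6:11, $r7:65533}
[10] add  $r2, $r7, $r2  →  {$r0:0, $r1:1, $r2:9, $r3:5, $r4:22, $r5:13, $r6:11, $r7:65533}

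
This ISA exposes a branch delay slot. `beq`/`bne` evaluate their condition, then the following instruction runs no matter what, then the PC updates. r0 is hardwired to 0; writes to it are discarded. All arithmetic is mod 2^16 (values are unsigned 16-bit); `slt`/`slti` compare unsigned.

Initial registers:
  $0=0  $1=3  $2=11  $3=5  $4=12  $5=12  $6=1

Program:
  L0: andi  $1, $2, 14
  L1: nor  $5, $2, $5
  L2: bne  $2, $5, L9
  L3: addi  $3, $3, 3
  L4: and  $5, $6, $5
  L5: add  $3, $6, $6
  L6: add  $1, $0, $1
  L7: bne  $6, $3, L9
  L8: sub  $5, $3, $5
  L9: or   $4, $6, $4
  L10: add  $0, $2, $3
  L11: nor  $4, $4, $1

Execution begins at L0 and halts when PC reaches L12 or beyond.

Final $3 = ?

  step pc=0: andi  $1, $2, 14  regs=(0,10,11,5,12,12,1)
  step pc=1: nor  $5, $2, $5  regs=(0,10,11,5,12,65520,1)
  step pc=2: bne  $2, $5, L9  cond=T  regs=(0,10,11,5,12,65520,1)
  step pc=3: addi  $3, $3, 3  regs=(0,10,11,8,12,65520,1)
  step pc=9: or   $4, $6, $4  regs=(0,10,11,8,13,65520,1)
  step pc=10: add  $0, $2, $3  regs=(0,10,11,8,13,65520,1)
  step pc=11: nor  $4, $4, $1  regs=(0,10,11,8,65520,65520,1)

8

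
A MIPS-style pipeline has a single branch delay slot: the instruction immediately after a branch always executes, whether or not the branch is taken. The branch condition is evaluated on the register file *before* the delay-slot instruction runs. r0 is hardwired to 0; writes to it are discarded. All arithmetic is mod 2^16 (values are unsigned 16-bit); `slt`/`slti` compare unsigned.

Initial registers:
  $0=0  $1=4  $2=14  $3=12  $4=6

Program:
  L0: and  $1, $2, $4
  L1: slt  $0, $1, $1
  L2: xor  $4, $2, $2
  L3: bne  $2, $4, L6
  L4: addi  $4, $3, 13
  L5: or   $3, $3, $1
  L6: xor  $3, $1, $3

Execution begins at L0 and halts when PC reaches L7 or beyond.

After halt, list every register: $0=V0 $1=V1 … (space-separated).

$0=0 $1=6 $2=14 $3=10 $4=25

  step pc=0: and  $1, $2, $4  regs=(0,6,14,12,6)
  step pc=1: slt  $0, $1, $1  regs=(0,6,14,12,6)
  step pc=2: xor  $4, $2, $2  regs=(0,6,14,12,0)
  step pc=3: bne  $2, $4, L6  cond=T  regs=(0,6,14,12,0)
  step pc=4: addi  $4, $3, 13  regs=(0,6,14,12,25)
  step pc=6: xor  $3, $1, $3  regs=(0,6,14,10,25)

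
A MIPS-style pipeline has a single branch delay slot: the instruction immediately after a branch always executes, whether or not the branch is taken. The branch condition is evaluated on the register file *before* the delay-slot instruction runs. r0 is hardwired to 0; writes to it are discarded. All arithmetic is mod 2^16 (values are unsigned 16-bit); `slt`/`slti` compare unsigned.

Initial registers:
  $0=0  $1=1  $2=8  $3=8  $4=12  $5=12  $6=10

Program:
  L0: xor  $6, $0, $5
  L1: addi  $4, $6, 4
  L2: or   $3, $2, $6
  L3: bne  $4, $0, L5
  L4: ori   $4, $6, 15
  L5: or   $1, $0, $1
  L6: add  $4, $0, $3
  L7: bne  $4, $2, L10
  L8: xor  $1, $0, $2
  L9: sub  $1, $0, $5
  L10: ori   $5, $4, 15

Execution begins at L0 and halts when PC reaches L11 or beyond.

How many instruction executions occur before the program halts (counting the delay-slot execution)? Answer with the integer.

10

  step pc=0: xor  $6, $0, $5  regs=(0,1,8,8,12,12,12)
  step pc=1: addi  $4, $6, 4  regs=(0,1,8,8,16,12,12)
  step pc=2: or   $3, $2, $6  regs=(0,1,8,12,16,12,12)
  step pc=3: bne  $4, $0, L5  cond=T  regs=(0,1,8,12,16,12,12)
  step pc=4: ori   $4, $6, 15  regs=(0,1,8,12,15,12,12)
  step pc=5: or   $1, $0, $1  regs=(0,1,8,12,15,12,12)
  step pc=6: add  $4, $0, $3  regs=(0,1,8,12,12,12,12)
  step pc=7: bne  $4, $2, L10  cond=T  regs=(0,1,8,12,12,12,12)
  step pc=8: xor  $1, $0, $2  regs=(0,8,8,12,12,12,12)
  step pc=10: ori   $5, $4, 15  regs=(0,8,8,12,12,15,12)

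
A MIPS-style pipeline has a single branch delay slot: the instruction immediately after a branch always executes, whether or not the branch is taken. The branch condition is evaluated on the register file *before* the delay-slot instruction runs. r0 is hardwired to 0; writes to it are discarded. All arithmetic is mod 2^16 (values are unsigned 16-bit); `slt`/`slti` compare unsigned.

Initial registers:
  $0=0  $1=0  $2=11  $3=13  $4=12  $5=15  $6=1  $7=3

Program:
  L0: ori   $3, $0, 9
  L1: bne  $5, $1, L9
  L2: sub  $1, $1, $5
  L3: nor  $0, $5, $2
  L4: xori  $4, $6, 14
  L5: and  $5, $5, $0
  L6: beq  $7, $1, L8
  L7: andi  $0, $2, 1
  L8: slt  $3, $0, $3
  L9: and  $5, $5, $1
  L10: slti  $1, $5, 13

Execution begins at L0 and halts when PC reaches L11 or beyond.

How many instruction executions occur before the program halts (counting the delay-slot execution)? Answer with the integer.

  step pc=0: ori   $3, $0, 9  regs=(0,0,11,9,12,15,1,3)
  step pc=1: bne  $5, $1, L9  cond=T  regs=(0,0,11,9,12,15,1,3)
  step pc=2: sub  $1, $1, $5  regs=(0,65521,11,9,12,15,1,3)
  step pc=9: and  $5, $5, $1  regs=(0,65521,11,9,12,1,1,3)
  step pc=10: slti  $1, $5, 13  regs=(0,1,11,9,12,1,1,3)

5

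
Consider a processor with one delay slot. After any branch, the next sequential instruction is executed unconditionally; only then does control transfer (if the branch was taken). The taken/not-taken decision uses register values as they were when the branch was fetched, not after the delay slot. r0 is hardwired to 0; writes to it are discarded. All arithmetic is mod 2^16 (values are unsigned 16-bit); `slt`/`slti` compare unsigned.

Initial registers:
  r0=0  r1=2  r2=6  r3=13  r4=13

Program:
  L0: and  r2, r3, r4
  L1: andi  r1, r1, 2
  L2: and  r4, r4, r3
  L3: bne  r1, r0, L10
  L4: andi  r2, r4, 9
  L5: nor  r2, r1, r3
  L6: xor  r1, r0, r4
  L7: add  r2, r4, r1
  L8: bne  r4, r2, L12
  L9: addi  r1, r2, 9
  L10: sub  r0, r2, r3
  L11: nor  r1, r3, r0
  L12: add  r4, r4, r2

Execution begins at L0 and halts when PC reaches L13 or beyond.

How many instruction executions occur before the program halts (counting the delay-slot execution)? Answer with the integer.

8

  step pc=0: and  r2, r3, r4  regs=(0,2,13,13,13)
  step pc=1: andi  r1, r1, 2  regs=(0,2,13,13,13)
  step pc=2: and  r4, r4, r3  regs=(0,2,13,13,13)
  step pc=3: bne  r1, r0, L10  cond=T  regs=(0,2,13,13,13)
  step pc=4: andi  r2, r4, 9  regs=(0,2,9,13,13)
  step pc=10: sub  r0, r2, r3  regs=(0,2,9,13,13)
  step pc=11: nor  r1, r3, r0  regs=(0,65522,9,13,13)
  step pc=12: add  r4, r4, r2  regs=(0,65522,9,13,22)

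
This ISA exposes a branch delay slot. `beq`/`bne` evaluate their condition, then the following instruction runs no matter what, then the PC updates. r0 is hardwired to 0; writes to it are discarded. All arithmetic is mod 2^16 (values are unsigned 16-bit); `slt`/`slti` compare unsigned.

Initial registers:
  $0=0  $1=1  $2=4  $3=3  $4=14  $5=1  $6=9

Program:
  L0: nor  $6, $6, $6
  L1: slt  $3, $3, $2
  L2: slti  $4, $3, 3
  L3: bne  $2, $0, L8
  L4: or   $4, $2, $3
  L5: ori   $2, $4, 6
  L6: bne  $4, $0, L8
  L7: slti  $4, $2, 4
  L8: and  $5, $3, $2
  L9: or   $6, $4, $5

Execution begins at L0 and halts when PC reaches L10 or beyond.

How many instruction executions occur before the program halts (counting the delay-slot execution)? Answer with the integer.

7

#0 nor  $6, $6, $6 ; 0/1/4/3/14/1/65526
#1 slt  $3, $3, $2 ; 0/1/4/1/14/1/65526
#2 slti  $4, $3, 3 ; 0/1/4/1/1/1/65526
#3 bne  $2, $0, L8 ; 0/1/4/1/1/1/65526 ; →target
#4 or   $4, $2, $3 ; 0/1/4/1/5/1/65526
#8 and  $5, $3, $2 ; 0/1/4/1/5/0/65526
#9 or   $6, $4, $5 ; 0/1/4/1/5/0/5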